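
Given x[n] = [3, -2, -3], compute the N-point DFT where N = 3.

X[k] = Σ(n=0 to 2) x[n] · ω_3^(nk)
where ω_3 = e^(-2πi/3)

Computing each X[k]:
X[0] = -2
X[1] = 5.5000-0.8660i
X[2] = 5.5000+0.8660i

X = [-2, 5.5000-0.8660i, 5.5000+0.8660i]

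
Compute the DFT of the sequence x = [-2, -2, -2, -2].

X[k] = Σ(n=0 to 3) x[n] · ω_4^(nk)
where ω_4 = e^(-2πi/4)

Computing each X[k]:
X[0] = -8
X[1] = 0
X[2] = 0
X[3] = 0

X = [-8, 0, 0, 0]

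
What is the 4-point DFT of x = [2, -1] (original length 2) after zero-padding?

Original 2-point DFT: [1, 3]
Zero-padded 4-point DFT provides frequency interpolation.

DFT_4([x, 0, ...]) = [1, 2+1i, 3, 2-1i]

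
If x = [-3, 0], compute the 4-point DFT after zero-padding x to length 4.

Original 2-point DFT: [-3, -3]
Zero-padded 4-point DFT provides frequency interpolation.

DFT_4([x, 0, ...]) = [-3, -3, -3, -3]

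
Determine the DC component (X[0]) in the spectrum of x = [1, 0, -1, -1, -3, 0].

X[0] = Σ(n=0 to 5) x[n] · ω_6^0 = Σ x[n]
= (1) + (0) + (-1) + (-1) + (-3) + (0)

X[0] = -4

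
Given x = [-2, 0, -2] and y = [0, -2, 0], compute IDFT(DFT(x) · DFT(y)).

(x ⊛ y)[n] = Σ(m=0 to 2) x[m] · y[(n-m) mod 3]

Computing each output sample:
(x ⊛ y)[0] = 4
(x ⊛ y)[1] = 4
(x ⊛ y)[2] = 0

x ⊛ y = [4, 4, 0]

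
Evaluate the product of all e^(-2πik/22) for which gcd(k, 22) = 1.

The primitive 22nd roots of unity are ω_22^k for k coprime to 22: k ∈ {1, 3, 5, 7, 9, 13, 15, 17, 19, 21}
Their product equals the constant term of the cyclotomic polynomial Φ_22(x) up to sign.
For n ≥ 3, the product of all primitive nth roots of unity is 1. (For n=1 it is 1; for n=2 it is -1.)

1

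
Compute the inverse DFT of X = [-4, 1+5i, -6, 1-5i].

x[n] = (1/4) Σ(k=0 to 3) X[k] · e^(2πikn/4)

Computing each x[n]:
x[0] = -2
x[1] = -2
x[2] = -3
x[3] = 3

x = [-2, -2, -3, 3]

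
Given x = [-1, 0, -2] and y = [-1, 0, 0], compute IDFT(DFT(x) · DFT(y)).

(x ⊛ y)[n] = Σ(m=0 to 2) x[m] · y[(n-m) mod 3]

Computing each output sample:
(x ⊛ y)[0] = 1
(x ⊛ y)[1] = 0
(x ⊛ y)[2] = 2

x ⊛ y = [1, 0, 2]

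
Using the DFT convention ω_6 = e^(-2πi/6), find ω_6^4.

ω_6^4 = e^(-2πi·4/6)
= cos(-2π·4/6) + i·sin(-2π·4/6)
= cos(-8π/6) + i·sin(-8π/6)

ω_6^4 = cos(-8π/6) + i·sin(-8π/6) = -0.5000+0.8660i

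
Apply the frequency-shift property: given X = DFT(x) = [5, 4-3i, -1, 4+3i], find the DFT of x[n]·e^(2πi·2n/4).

Modulation property: DFT(ω_4^(-2n)·x[n]) = X[(k-2) mod 4], so circularly shift X by 2 positions.

X[k-2] = [-1, 4+3i, 5, 4-3i]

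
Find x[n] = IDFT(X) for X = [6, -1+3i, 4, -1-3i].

x[n] = (1/4) Σ(k=0 to 3) X[k] · e^(2πikn/4)

Computing each x[n]:
x[0] = 2
x[1] = -1
x[2] = 3
x[3] = 2

x = [2, -1, 3, 2]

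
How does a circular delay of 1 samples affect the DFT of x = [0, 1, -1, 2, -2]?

Time shift by 1: X_shifted[k] = ω_5^(1k) · X[k]
Shifted x = [-2, 0, 1, -1, 2]

DFT(x[n-1]) = [0, -1.3820+0.7265i, -3.6180+3.0777i, -3.6180-3.0777i, -1.3820-0.7265i]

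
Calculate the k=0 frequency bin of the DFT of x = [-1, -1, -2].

X[0] = Σ(n=0 to 2) x[n] · ω_3^0 = Σ x[n]
= (-1) + (-1) + (-2)

X[0] = -4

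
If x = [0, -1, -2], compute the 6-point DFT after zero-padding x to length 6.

Original 3-point DFT: [-3, 1.5000-0.8660i, 1.5000+0.8660i]
Zero-padded 6-point DFT provides frequency interpolation.

DFT_6([x, 0, ...]) = [-3, 0.5000+2.5981i, 1.5000-0.8660i, -1, 1.5000+0.8660i, 0.5000-2.5981i]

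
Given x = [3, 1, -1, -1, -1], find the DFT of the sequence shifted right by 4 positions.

Time shift by 4: X_shifted[k] = ω_5^(4k) · X[k]
Shifted x = [1, -1, -1, -1, 3]

DFT(x[n-4]) = [1, 3.2361+3.8042i, -1.2361+2.3511i, -1.2361-2.3511i, 3.2361-3.8042i]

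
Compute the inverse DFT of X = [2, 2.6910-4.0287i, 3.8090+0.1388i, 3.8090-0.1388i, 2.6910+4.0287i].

x[n] = (1/5) Σ(k=0 to 4) X[k] · e^(2πikn/5)

Computing each x[n]:
x[0] = 3
x[1] = 1
x[2] = 1
x[3] = -1
x[4] = -2

x = [3, 1, 1, -1, -2]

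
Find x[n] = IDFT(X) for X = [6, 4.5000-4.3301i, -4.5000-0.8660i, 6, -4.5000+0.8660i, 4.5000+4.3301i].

x[n] = (1/6) Σ(k=0 to 5) X[k] · e^(2πikn/6)

Computing each x[n]:
x[0] = 2
x[1] = 3
x[2] = 3
x[3] = -3
x[4] = 1
x[5] = 0

x = [2, 3, 3, -3, 1, 0]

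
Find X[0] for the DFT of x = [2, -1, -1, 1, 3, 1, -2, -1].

X[0] = Σ(n=0 to 7) x[n] · ω_8^0 = Σ x[n]
= (2) + (-1) + (-1) + (1) + (3) + (1) + (-2) + (-1)

X[0] = 2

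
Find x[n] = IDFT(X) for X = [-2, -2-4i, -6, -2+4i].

x[n] = (1/4) Σ(k=0 to 3) X[k] · e^(2πikn/4)

Computing each x[n]:
x[0] = -3
x[1] = 3
x[2] = -1
x[3] = -1

x = [-3, 3, -1, -1]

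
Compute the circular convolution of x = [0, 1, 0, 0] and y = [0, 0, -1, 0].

(x ⊛ y)[n] = Σ(m=0 to 3) x[m] · y[(n-m) mod 4]

Computing each output sample:
(x ⊛ y)[0] = 0
(x ⊛ y)[1] = 0
(x ⊛ y)[2] = 0
(x ⊛ y)[3] = -1

x ⊛ y = [0, 0, 0, -1]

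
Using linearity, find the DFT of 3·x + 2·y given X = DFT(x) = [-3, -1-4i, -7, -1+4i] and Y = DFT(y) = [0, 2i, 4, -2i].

By linearity: DFT(3x + 2y) = 3·DFT(x) + 2·DFT(y)
= 3·[-3, -1-4i, -7, -1+4i] + 2·[0, 2i, 4, -2i]

Computing element-wise:
Z[0] = 3·(-3) + 2·(0) = -9
Z[1] = 3·(-1-4i) + 2·(2i) = -3-8i
Z[2] = 3·(-7) + 2·(4) = -13
Z[3] = 3·(-1+4i) + 2·(-2i) = -3+8i

DFT(3x + 2y) = 3·X + 2·Y = [-9, -3-8i, -13, -3+8i]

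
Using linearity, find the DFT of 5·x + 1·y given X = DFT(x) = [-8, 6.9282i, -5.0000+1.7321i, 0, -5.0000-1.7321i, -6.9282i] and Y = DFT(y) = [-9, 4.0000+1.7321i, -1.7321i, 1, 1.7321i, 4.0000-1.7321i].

By linearity: DFT(5x + 1y) = 5·DFT(x) + 1·DFT(y)
= 5·[-8, 6.9282i, -5.0000+1.7321i, 0, -5.0000-1.7321i, -6.9282i] + 1·[-9, 4.0000+1.7321i, -1.7321i, 1, 1.7321i, 4.0000-1.7321i]

Computing element-wise:
Z[0] = 5·(-8) + 1·(-9) = -49
Z[1] = 5·(6.9282i) + 1·(4.0000+1.7321i) = 4.0000+36.3731i
Z[2] = 5·(-5.0000+1.7321i) + 1·(-1.7321i) = -25.0000+6.9284i
Z[3] = 5·(0) + 1·(1) = 1
Z[4] = 5·(-5.0000-1.7321i) + 1·(1.7321i) = -25.0000-6.9284i
Z[5] = 5·(-6.9282i) + 1·(4.0000-1.7321i) = 4.0000-36.3731i

DFT(5x + 1y) = 5·X + 1·Y = [-49, 4.0000+36.3731i, -25.0000+6.9284i, 1, -25.0000-6.9284i, 4.0000-36.3731i]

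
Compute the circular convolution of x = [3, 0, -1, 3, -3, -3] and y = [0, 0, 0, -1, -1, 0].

(x ⊛ y)[n] = Σ(m=0 to 5) x[m] · y[(n-m) mod 6]

Computing each output sample:
(x ⊛ y)[0] = -2
(x ⊛ y)[1] = 0
(x ⊛ y)[2] = 6
(x ⊛ y)[3] = 0
(x ⊛ y)[4] = -3
(x ⊛ y)[5] = 1

x ⊛ y = [-2, 0, 6, 0, -3, 1]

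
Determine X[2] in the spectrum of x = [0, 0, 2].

X[2] = Σ(n=0 to 2) x[n] · ω_3^(2n) where ω_3 = e^(-2πi/3)
= (0)·ω_3^0 + (0)·ω_3^2 + (2)·ω_3^4

X[2] = -1.0000-1.7321i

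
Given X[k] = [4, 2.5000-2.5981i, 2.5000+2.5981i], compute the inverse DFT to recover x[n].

x[n] = (1/3) Σ(k=0 to 2) X[k] · e^(2πikn/3)

Computing each x[n]:
x[0] = 3
x[1] = 2
x[2] = -1

x = [3, 2, -1]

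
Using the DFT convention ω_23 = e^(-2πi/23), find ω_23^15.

ω_23^15 = e^(-2πi·15/23)
= cos(-2π·15/23) + i·sin(-2π·15/23)
= cos(-30π/23) + i·sin(-30π/23)

ω_23^15 = cos(-30π/23) + i·sin(-30π/23) = -0.5767+0.8170i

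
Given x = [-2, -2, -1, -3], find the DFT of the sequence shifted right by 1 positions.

Time shift by 1: X_shifted[k] = ω_4^(1k) · X[k]
Shifted x = [-3, -2, -2, -1]

DFT(x[n-1]) = [-8, -1+1i, -2, -1-1i]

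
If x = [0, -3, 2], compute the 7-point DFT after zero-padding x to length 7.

Original 3-point DFT: [-1, 0.5000+4.3301i, 0.5000-4.3301i]
Zero-padded 7-point DFT provides frequency interpolation.

DFT_7([x, 0, ...]) = [-1, -2.3155+0.3956i, -1.1344+3.7926i, 3.9499+2.8653i, 3.9499-2.8653i, -1.1344-3.7926i, -2.3155-0.3956i]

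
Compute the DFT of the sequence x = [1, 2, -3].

X[k] = Σ(n=0 to 2) x[n] · ω_3^(nk)
where ω_3 = e^(-2πi/3)

Computing each X[k]:
X[0] = 0
X[1] = 1.5000-4.3301i
X[2] = 1.5000+4.3301i

X = [0, 1.5000-4.3301i, 1.5000+4.3301i]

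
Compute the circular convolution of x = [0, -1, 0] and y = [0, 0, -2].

(x ⊛ y)[n] = Σ(m=0 to 2) x[m] · y[(n-m) mod 3]

Computing each output sample:
(x ⊛ y)[0] = 2
(x ⊛ y)[1] = 0
(x ⊛ y)[2] = 0

x ⊛ y = [2, 0, 0]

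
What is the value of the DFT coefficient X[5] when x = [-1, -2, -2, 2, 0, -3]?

X[5] = Σ(n=0 to 5) x[n] · ω_6^(5n) where ω_6 = e^(-2πi/6)
= (-1)·ω_6^0 + (-2)·ω_6^5 + (-2)·ω_6^10 + (2)·ω_6^15 + (0)·ω_6^20 + (-3)·ω_6^25

X[5] = -4.5000-0.8660i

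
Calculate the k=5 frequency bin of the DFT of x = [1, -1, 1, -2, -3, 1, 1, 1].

X[5] = Σ(n=0 to 7) x[n] · ω_8^(5n) where ω_8 = e^(-2πi/8)
= (1)·ω_8^0 + (-1)·ω_8^5 + (1)·ω_8^10 + (-2)·ω_8^15 + (-3)·ω_8^20 + (1)·ω_8^25 + (1)·ω_8^30 + (1)·ω_8^35

X[5] = 3.2929-3.5355i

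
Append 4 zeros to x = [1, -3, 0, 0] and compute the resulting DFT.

Original 4-point DFT: [-2, 1+3i, 4, 1-3i]
Zero-padded 8-point DFT provides frequency interpolation.

DFT_8([x, 0, ...]) = [-2, -1.1213+2.1213i, 1+3i, 3.1213+2.1213i, 4, 3.1213-2.1213i, 1-3i, -1.1213-2.1213i]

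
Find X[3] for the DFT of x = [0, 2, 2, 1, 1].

X[3] = Σ(n=0 to 4) x[n] · ω_5^(3n) where ω_5 = e^(-2πi/5)
= (0)·ω_5^0 + (2)·ω_5^3 + (2)·ω_5^6 + (1)·ω_5^9 + (1)·ω_5^12

X[3] = -1.5000-0.3633i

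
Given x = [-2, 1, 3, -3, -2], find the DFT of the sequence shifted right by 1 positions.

Time shift by 1: X_shifted[k] = ω_5^(1k) · X[k]
Shifted x = [-2, -2, 1, 3, -3]

DFT(x[n-1]) = [-3, -6.7812+0.2245i, 3.2812-2.4899i, 3.2812+2.4899i, -6.7812-0.2245i]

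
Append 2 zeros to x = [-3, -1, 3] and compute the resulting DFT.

Original 3-point DFT: [-1, -4.0000+3.4641i, -4.0000-3.4641i]
Zero-padded 5-point DFT provides frequency interpolation.

DFT_5([x, 0, ...]) = [-1, -5.7361-0.8123i, -1.2639+3.4410i, -1.2639-3.4410i, -5.7361+0.8123i]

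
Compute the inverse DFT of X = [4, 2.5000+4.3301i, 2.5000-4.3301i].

x[n] = (1/3) Σ(k=0 to 2) X[k] · e^(2πikn/3)

Computing each x[n]:
x[0] = 3
x[1] = -2
x[2] = 3

x = [3, -2, 3]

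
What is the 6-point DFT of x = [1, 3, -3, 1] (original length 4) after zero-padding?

Original 4-point DFT: [2, 4-2i, -6, 4+2i]
Zero-padded 6-point DFT provides frequency interpolation.

DFT_6([x, 0, ...]) = [2, 3, 2.0000-5.1962i, -6, 2.0000+5.1962i, 3]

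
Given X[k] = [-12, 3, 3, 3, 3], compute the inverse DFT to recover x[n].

x[n] = (1/5) Σ(k=0 to 4) X[k] · e^(2πikn/5)

Computing each x[n]:
x[0] = 0
x[1] = -3
x[2] = -3
x[3] = -3
x[4] = -3

x = [0, -3, -3, -3, -3]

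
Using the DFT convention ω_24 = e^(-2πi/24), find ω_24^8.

ω_24^8 = e^(-2πi·8/24)
= cos(-2π·8/24) + i·sin(-2π·8/24)
= cos(-16π/24) + i·sin(-16π/24)

ω_24^8 = cos(-16π/24) + i·sin(-16π/24) = -0.5000-0.8660i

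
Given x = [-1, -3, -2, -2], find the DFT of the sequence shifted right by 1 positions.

Time shift by 1: X_shifted[k] = ω_4^(1k) · X[k]
Shifted x = [-2, -1, -3, -2]

DFT(x[n-1]) = [-8, 1-1i, -2, 1+1i]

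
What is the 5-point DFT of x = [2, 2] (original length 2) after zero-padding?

Original 2-point DFT: [4, 0]
Zero-padded 5-point DFT provides frequency interpolation.

DFT_5([x, 0, ...]) = [4, 2.6180-1.9021i, 0.3820-1.1756i, 0.3820+1.1756i, 2.6180+1.9021i]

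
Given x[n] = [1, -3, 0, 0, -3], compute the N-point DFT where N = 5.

X[k] = Σ(n=0 to 4) x[n] · ω_5^(nk)
where ω_5 = e^(-2πi/5)

Computing each X[k]:
X[0] = -5
X[1] = -0.8541
X[2] = 5.8541
X[3] = 5.8541
X[4] = -0.8541

X = [-5, -0.8541, 5.8541, 5.8541, -0.8541]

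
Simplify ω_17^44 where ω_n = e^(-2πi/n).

Since ω_17^17 = 1, powers reduce modulo 17.
44 mod 17 = 10
So ω_17^44 = ω_17^10 = e^(-2πi·10/17)

ω_17^44 = ω_17^10 = -0.8502+0.5264i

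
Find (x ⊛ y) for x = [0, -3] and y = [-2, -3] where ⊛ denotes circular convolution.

(x ⊛ y)[n] = Σ(m=0 to 1) x[m] · y[(n-m) mod 2]

Computing each output sample:
(x ⊛ y)[0] = 9
(x ⊛ y)[1] = 6

x ⊛ y = [9, 6]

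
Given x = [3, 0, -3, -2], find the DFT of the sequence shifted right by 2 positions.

Time shift by 2: X_shifted[k] = ω_4^(2k) · X[k]
Shifted x = [-3, -2, 3, 0]

DFT(x[n-2]) = [-2, -6+2i, 2, -6-2i]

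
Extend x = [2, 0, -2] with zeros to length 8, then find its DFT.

Original 3-point DFT: [0, 3.0000-1.7321i, 3.0000+1.7321i]
Zero-padded 8-point DFT provides frequency interpolation.

DFT_8([x, 0, ...]) = [0, 2+2i, 4, 2-2i, 0, 2+2i, 4, 2-2i]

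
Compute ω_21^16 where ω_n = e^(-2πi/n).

ω_21^16 = e^(-2πi·16/21)
= cos(-2π·16/21) + i·sin(-2π·16/21)
= cos(-32π/21) + i·sin(-32π/21)

ω_21^16 = cos(-32π/21) + i·sin(-32π/21) = 0.0747+0.9972i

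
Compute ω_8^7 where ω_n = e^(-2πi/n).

ω_8^7 = e^(-2πi·7/8)
= cos(-2π·7/8) + i·sin(-2π·7/8)
= cos(-14π/8) + i·sin(-14π/8)

ω_8^7 = cos(-14π/8) + i·sin(-14π/8) = 0.7071+0.7071i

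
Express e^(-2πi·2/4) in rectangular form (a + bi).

ω_4^2 = e^(-2πi·2/4)
= cos(-2π·2/4) + i·sin(-2π·2/4)
= cos(-4π/4) + i·sin(-4π/4)

ω_4^2 = cos(-4π/4) + i·sin(-4π/4) = -1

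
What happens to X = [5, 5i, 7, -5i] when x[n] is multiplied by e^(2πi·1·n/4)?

Modulation property: DFT(ω_4^(-1n)·x[n]) = X[(k-1) mod 4], so circularly shift X by 1 positions.

X[k-1] = [-5i, 5, 5i, 7]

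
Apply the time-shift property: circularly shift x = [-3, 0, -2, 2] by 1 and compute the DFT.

Time shift by 1: X_shifted[k] = ω_4^(1k) · X[k]
Shifted x = [2, -3, 0, -2]

DFT(x[n-1]) = [-3, 2+1i, 7, 2-1i]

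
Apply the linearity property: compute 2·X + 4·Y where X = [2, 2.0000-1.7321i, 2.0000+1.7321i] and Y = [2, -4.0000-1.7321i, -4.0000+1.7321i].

By linearity: DFT(2x + 4y) = 2·DFT(x) + 4·DFT(y)
= 2·[2, 2.0000-1.7321i, 2.0000+1.7321i] + 4·[2, -4.0000-1.7321i, -4.0000+1.7321i]

Computing element-wise:
Z[0] = 2·(2) + 4·(2) = 12
Z[1] = 2·(2.0000-1.7321i) + 4·(-4.0000-1.7321i) = -12.0000-10.3926i
Z[2] = 2·(2.0000+1.7321i) + 4·(-4.0000+1.7321i) = -12.0000+10.3926i

DFT(2x + 4y) = 2·X + 4·Y = [12, -12.0000-10.3926i, -12.0000+10.3926i]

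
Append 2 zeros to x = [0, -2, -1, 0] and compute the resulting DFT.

Original 4-point DFT: [-3, 1+2i, 1, 1-2i]
Zero-padded 6-point DFT provides frequency interpolation.

DFT_6([x, 0, ...]) = [-3, -0.5000+2.5981i, 1.5000+0.8660i, 1, 1.5000-0.8660i, -0.5000-2.5981i]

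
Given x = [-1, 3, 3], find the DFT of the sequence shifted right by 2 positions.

Time shift by 2: X_shifted[k] = ω_3^(2k) · X[k]
Shifted x = [3, 3, -1]

DFT(x[n-2]) = [5, 2.0000-3.4641i, 2.0000+3.4641i]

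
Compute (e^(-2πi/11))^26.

Since ω_11^11 = 1, powers reduce modulo 11.
26 mod 11 = 4
So ω_11^26 = ω_11^4 = e^(-2πi·4/11)

ω_11^26 = ω_11^4 = -0.6549-0.7557i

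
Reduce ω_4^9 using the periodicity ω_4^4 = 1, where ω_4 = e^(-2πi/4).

Since ω_4^4 = 1, powers reduce modulo 4.
9 mod 4 = 1
So ω_4^9 = ω_4^1 = e^(-2πi·1/4)

ω_4^9 = ω_4^1 = -1i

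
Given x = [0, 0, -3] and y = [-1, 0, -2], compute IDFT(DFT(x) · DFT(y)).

(x ⊛ y)[n] = Σ(m=0 to 2) x[m] · y[(n-m) mod 3]

Computing each output sample:
(x ⊛ y)[0] = 0
(x ⊛ y)[1] = 6
(x ⊛ y)[2] = 3

x ⊛ y = [0, 6, 3]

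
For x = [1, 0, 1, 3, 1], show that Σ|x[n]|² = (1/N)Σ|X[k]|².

Time domain:
Σ|x[n]|² = |1|² + |0|² + |1|² + |3|² + |1|² = 12.0000

Frequency domain:
(1/5)Σ|X[k]|² = (1/5)(|6|² + |-1.9271+2.1266i|² + |1.4271-1.3143i|² + |1.4271+1.3143i|² + |-1.9271-2.1266i|²) = (1/5)·60.0000 = 12.0000

Both sides agree, confirming Parseval's theorem.

Σ|x[n]|² = (1/N)Σ|X[k]|² = 12.0000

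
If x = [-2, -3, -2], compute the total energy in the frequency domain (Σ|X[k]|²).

Parseval: Σ|x[n]|² = (1/N)Σ|X[k]|², so Σ|X[k]|² = N·Σ|x[n]|² = 3·17.0000

Σ|X[k]|² = N·Σ|x[n]|² = 3·17.0000 = 51.0000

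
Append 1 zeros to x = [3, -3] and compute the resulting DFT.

Original 2-point DFT: [0, 6]
Zero-padded 3-point DFT provides frequency interpolation.

DFT_3([x, 0, ...]) = [0, 4.5000+2.5981i, 4.5000-2.5981i]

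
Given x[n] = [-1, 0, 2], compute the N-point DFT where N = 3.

X[k] = Σ(n=0 to 2) x[n] · ω_3^(nk)
where ω_3 = e^(-2πi/3)

Computing each X[k]:
X[0] = 1
X[1] = -2.0000+1.7321i
X[2] = -2.0000-1.7321i

X = [1, -2.0000+1.7321i, -2.0000-1.7321i]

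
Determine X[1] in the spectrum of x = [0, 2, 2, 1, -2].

X[1] = Σ(n=0 to 4) x[n] · ω_5^(1n) where ω_5 = e^(-2πi/5)
= (0)·ω_5^0 + (2)·ω_5^1 + (2)·ω_5^2 + (1)·ω_5^3 + (-2)·ω_5^4

X[1] = -2.4271-4.3920i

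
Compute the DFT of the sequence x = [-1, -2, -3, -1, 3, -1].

X[k] = Σ(n=0 to 5) x[n] · ω_6^(nk)
where ω_6 = e^(-2πi/6)

Computing each X[k]:
X[0] = -5
X[1] = -1.5000+6.0622i
X[2] = -0.5000-4.3301i
X[3] = 3
X[4] = -0.5000+4.3301i
X[5] = -1.5000-6.0622i

X = [-5, -1.5000+6.0622i, -0.5000-4.3301i, 3, -0.5000+4.3301i, -1.5000-6.0622i]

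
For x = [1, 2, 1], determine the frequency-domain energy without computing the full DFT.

Parseval: Σ|x[n]|² = (1/N)Σ|X[k]|², so Σ|X[k]|² = N·Σ|x[n]|² = 3·6.0000

Σ|X[k]|² = N·Σ|x[n]|² = 3·6.0000 = 18.0000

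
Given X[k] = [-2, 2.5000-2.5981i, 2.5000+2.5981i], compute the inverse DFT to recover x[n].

x[n] = (1/3) Σ(k=0 to 2) X[k] · e^(2πikn/3)

Computing each x[n]:
x[0] = 1
x[1] = 0
x[2] = -3

x = [1, 0, -3]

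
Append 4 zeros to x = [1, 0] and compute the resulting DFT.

Original 2-point DFT: [1, 1]
Zero-padded 6-point DFT provides frequency interpolation.

DFT_6([x, 0, ...]) = [1, 1, 1, 1, 1, 1]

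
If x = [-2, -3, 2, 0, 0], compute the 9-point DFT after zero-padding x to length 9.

Original 5-point DFT: [-3, -4.5451+1.6776i, 1.0451+3.6655i, 1.0451-3.6655i, -4.5451-1.6776i]
Zero-padded 9-point DFT provides frequency interpolation.

DFT_9([x, 0, ...]) = [-3, -3.9508-0.0413i, -4.4003+2.2704i, -1.5000+4.3301i, 2.3512+2.3116i, 2.3512-2.3116i, -1.5000-4.3301i, -4.4003-2.2704i, -3.9508+0.0413i]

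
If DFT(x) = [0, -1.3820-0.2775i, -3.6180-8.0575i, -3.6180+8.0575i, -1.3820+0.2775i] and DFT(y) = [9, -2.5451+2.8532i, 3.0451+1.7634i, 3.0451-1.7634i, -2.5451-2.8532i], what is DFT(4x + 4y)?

By linearity: DFT(4x + 4y) = 4·DFT(x) + 4·DFT(y)
= 4·[0, -1.3820-0.2775i, -3.6180-8.0575i, -3.6180+8.0575i, -1.3820+0.2775i] + 4·[9, -2.5451+2.8532i, 3.0451+1.7634i, 3.0451-1.7634i, -2.5451-2.8532i]

Computing element-wise:
Z[0] = 4·(0) + 4·(9) = 36
Z[1] = 4·(-1.3820-0.2775i) + 4·(-2.5451+2.8532i) = -15.7084+10.3028i
Z[2] = 4·(-3.6180-8.0575i) + 4·(3.0451+1.7634i) = -2.2916-25.1764i
Z[3] = 4·(-3.6180+8.0575i) + 4·(3.0451-1.7634i) = -2.2916+25.1764i
Z[4] = 4·(-1.3820+0.2775i) + 4·(-2.5451-2.8532i) = -15.7084-10.3028i

DFT(4x + 4y) = 4·X + 4·Y = [36, -15.7084+10.3028i, -2.2916-25.1764i, -2.2916+25.1764i, -15.7084-10.3028i]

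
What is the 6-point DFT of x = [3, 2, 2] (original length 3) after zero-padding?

Original 3-point DFT: [7, 1, 1]
Zero-padded 6-point DFT provides frequency interpolation.

DFT_6([x, 0, ...]) = [7, 3.0000-3.4641i, 1, 3, 1, 3.0000+3.4641i]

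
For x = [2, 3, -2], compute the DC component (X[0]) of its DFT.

X[0] = Σ(n=0 to 2) x[n] · ω_3^0 = Σ x[n]
= (2) + (3) + (-2)

X[0] = 3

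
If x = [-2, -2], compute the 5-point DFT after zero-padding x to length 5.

Original 2-point DFT: [-4, 0]
Zero-padded 5-point DFT provides frequency interpolation.

DFT_5([x, 0, ...]) = [-4, -2.6180+1.9021i, -0.3820+1.1756i, -0.3820-1.1756i, -2.6180-1.9021i]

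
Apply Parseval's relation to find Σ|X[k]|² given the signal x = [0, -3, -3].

Parseval: Σ|x[n]|² = (1/N)Σ|X[k]|², so Σ|X[k]|² = N·Σ|x[n]|² = 3·18.0000

Σ|X[k]|² = N·Σ|x[n]|² = 3·18.0000 = 54.0000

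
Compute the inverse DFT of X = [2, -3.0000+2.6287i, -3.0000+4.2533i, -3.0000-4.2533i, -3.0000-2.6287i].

x[n] = (1/5) Σ(k=0 to 4) X[k] · e^(2πikn/5)

Computing each x[n]:
x[0] = -2
x[1] = -1
x[2] = 2
x[3] = 0
x[4] = 3

x = [-2, -1, 2, 0, 3]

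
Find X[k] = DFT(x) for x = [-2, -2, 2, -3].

X[k] = Σ(n=0 to 3) x[n] · ω_4^(nk)
where ω_4 = e^(-2πi/4)

Computing each X[k]:
X[0] = -5
X[1] = -4-1i
X[2] = 5
X[3] = -4+1i

X = [-5, -4-1i, 5, -4+1i]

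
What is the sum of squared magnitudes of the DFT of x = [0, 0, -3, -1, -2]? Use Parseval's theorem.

Parseval: Σ|x[n]|² = (1/N)Σ|X[k]|², so Σ|X[k]|² = N·Σ|x[n]|² = 5·14.0000

Σ|X[k]|² = N·Σ|x[n]|² = 5·14.0000 = 70.0000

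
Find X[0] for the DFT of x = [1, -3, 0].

X[0] = Σ(n=0 to 2) x[n] · ω_3^0 = Σ x[n]
= (1) + (-3) + (0)

X[0] = -2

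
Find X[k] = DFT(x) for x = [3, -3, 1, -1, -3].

X[k] = Σ(n=0 to 4) x[n] · ω_5^(nk)
where ω_5 = e^(-2πi/5)

Computing each X[k]:
X[0] = -3
X[1] = 1.1459-1.1756i
X[2] = 7.8541+1.9021i
X[3] = 7.8541-1.9021i
X[4] = 1.1459+1.1756i

X = [-3, 1.1459-1.1756i, 7.8541+1.9021i, 7.8541-1.9021i, 1.1459+1.1756i]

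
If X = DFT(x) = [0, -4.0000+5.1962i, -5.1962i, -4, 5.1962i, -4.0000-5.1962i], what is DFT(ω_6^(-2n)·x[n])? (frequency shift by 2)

Modulation property: DFT(ω_6^(-2n)·x[n]) = X[(k-2) mod 6], so circularly shift X by 2 positions.

X[k-2] = [5.1962i, -4.0000-5.1962i, 0, -4.0000+5.1962i, -5.1962i, -4]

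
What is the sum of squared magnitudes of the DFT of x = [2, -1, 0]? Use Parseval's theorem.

Parseval: Σ|x[n]|² = (1/N)Σ|X[k]|², so Σ|X[k]|² = N·Σ|x[n]|² = 3·5.0000

Σ|X[k]|² = N·Σ|x[n]|² = 3·5.0000 = 15.0000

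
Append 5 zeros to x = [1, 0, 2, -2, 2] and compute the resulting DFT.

Original 5-point DFT: [3, 1.6180-0.4490i, -0.6180+4.9798i, -0.6180-4.9798i, 1.6180+0.4490i]
Zero-padded 10-point DFT provides frequency interpolation.

DFT_10([x, 0, ...]) = [3, 0.6180-1.1756i, 1.6180-0.4490i, -1.6180-1.9021i, -0.6180+4.9798i, 7, -0.6180-4.9798i, -1.6180+1.9021i, 1.6180+0.4490i, 0.6180+1.1756i]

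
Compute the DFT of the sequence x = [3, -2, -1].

X[k] = Σ(n=0 to 2) x[n] · ω_3^(nk)
where ω_3 = e^(-2πi/3)

Computing each X[k]:
X[0] = 0
X[1] = 4.5000+0.8660i
X[2] = 4.5000-0.8660i

X = [0, 4.5000+0.8660i, 4.5000-0.8660i]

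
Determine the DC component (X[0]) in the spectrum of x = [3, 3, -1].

X[0] = Σ(n=0 to 2) x[n] · ω_3^0 = Σ x[n]
= (3) + (3) + (-1)

X[0] = 5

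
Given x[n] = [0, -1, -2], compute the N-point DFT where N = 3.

X[k] = Σ(n=0 to 2) x[n] · ω_3^(nk)
where ω_3 = e^(-2πi/3)

Computing each X[k]:
X[0] = -3
X[1] = 1.5000-0.8660i
X[2] = 1.5000+0.8660i

X = [-3, 1.5000-0.8660i, 1.5000+0.8660i]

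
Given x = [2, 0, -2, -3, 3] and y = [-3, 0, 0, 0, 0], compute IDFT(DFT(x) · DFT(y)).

(x ⊛ y)[n] = Σ(m=0 to 4) x[m] · y[(n-m) mod 5]

Computing each output sample:
(x ⊛ y)[0] = -6
(x ⊛ y)[1] = 0
(x ⊛ y)[2] = 6
(x ⊛ y)[3] = 9
(x ⊛ y)[4] = -9

x ⊛ y = [-6, 0, 6, 9, -9]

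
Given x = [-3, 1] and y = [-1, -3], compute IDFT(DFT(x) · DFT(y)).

(x ⊛ y)[n] = Σ(m=0 to 1) x[m] · y[(n-m) mod 2]

Computing each output sample:
(x ⊛ y)[0] = 0
(x ⊛ y)[1] = 8

x ⊛ y = [0, 8]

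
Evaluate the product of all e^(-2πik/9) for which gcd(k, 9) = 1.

The primitive 9th roots of unity are ω_9^k for k coprime to 9: k ∈ {1, 2, 4, 5, 7, 8}
Their product equals the constant term of the cyclotomic polynomial Φ_9(x) up to sign.
For n ≥ 3, the product of all primitive nth roots of unity is 1. (For n=1 it is 1; for n=2 it is -1.)

1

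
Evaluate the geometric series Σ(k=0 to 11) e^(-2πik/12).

Sum of all nth roots of unity equals 0 for n > 1 (geometric series with r ≠ 1).

0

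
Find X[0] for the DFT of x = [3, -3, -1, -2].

X[0] = Σ(n=0 to 3) x[n] · ω_4^0 = Σ x[n]
= (3) + (-3) + (-1) + (-2)

X[0] = -3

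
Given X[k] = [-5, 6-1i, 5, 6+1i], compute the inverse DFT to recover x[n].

x[n] = (1/4) Σ(k=0 to 3) X[k] · e^(2πikn/4)

Computing each x[n]:
x[0] = 3
x[1] = -2
x[2] = -3
x[3] = -3

x = [3, -2, -3, -3]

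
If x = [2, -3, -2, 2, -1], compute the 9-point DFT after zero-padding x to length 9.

Original 5-point DFT: [-2, 0.7639+4.2533i, 5.2361-2.6287i, 5.2361+2.6287i, 0.7639-4.2533i]
Zero-padded 9-point DFT provides frequency interpolation.

DFT_9([x, 0, ...]) = [-2, -0.7057+2.5079i, 1.5924+4.7277i, 7.0000+1.7321i, 2.1133-2.9764i, 2.1133+2.9764i, 7.0000-1.7321i, 1.5924-4.7277i, -0.7057-2.5079i]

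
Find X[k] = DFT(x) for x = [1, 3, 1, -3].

X[k] = Σ(n=0 to 3) x[n] · ω_4^(nk)
where ω_4 = e^(-2πi/4)

Computing each X[k]:
X[0] = 2
X[1] = -6i
X[2] = 2
X[3] = 6i

X = [2, -6i, 2, 6i]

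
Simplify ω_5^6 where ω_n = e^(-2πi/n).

Since ω_5^5 = 1, powers reduce modulo 5.
6 mod 5 = 1
So ω_5^6 = ω_5^1 = e^(-2πi·1/5)

ω_5^6 = ω_5^1 = 0.3090-0.9511i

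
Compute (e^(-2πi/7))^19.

Since ω_7^7 = 1, powers reduce modulo 7.
19 mod 7 = 5
So ω_7^19 = ω_7^5 = e^(-2πi·5/7)

ω_7^19 = ω_7^5 = -0.2225+0.9749i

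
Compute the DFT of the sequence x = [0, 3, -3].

X[k] = Σ(n=0 to 2) x[n] · ω_3^(nk)
where ω_3 = e^(-2πi/3)

Computing each X[k]:
X[0] = 0
X[1] = -5.1962i
X[2] = 5.1962i

X = [0, -5.1962i, 5.1962i]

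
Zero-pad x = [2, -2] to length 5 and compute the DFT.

Original 2-point DFT: [0, 4]
Zero-padded 5-point DFT provides frequency interpolation.

DFT_5([x, 0, ...]) = [0, 1.3820+1.9021i, 3.6180+1.1756i, 3.6180-1.1756i, 1.3820-1.9021i]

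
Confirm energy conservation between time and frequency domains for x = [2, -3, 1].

Time domain:
Σ|x[n]|² = |2|² + |-3|² + |1|² = 14.0000

Frequency domain:
(1/3)Σ|X[k]|² = (1/3)(|0|² + |3.0000+3.4641i|² + |3.0000-3.4641i|²) = (1/3)·42.0000 = 14.0000

Both sides agree, confirming Parseval's theorem.

Σ|x[n]|² = (1/N)Σ|X[k]|² = 14.0000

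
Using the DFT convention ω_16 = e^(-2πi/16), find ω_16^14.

ω_16^14 = e^(-2πi·14/16)
= cos(-2π·14/16) + i·sin(-2π·14/16)
= cos(-28π/16) + i·sin(-28π/16)

ω_16^14 = cos(-28π/16) + i·sin(-28π/16) = 0.7071+0.7071i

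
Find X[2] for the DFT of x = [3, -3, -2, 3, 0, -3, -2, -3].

X[2] = Σ(n=0 to 7) x[n] · ω_8^(2n) where ω_8 = e^(-2πi/8)
= (3)·ω_8^0 + (-3)·ω_8^2 + (-2)·ω_8^4 + (3)·ω_8^6 + (0)·ω_8^8 + (-3)·ω_8^10 + (-2)·ω_8^12 + (-3)·ω_8^14

X[2] = 7+6i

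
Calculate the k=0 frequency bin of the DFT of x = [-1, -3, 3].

X[0] = Σ(n=0 to 2) x[n] · ω_3^0 = Σ x[n]
= (-1) + (-3) + (3)

X[0] = -1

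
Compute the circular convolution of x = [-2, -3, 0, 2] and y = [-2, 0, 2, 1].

(x ⊛ y)[n] = Σ(m=0 to 3) x[m] · y[(n-m) mod 4]

Computing each output sample:
(x ⊛ y)[0] = 1
(x ⊛ y)[1] = 10
(x ⊛ y)[2] = -2
(x ⊛ y)[3] = -12

x ⊛ y = [1, 10, -2, -12]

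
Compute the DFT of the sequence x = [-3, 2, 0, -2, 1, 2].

X[k] = Σ(n=0 to 5) x[n] · ω_6^(nk)
where ω_6 = e^(-2πi/6)

Computing each X[k]:
X[0] = 0
X[1] = 0.5000+0.8660i
X[2] = -7.5000-0.8660i
X[3] = -4
X[4] = -7.5000+0.8660i
X[5] = 0.5000-0.8660i

X = [0, 0.5000+0.8660i, -7.5000-0.8660i, -4, -7.5000+0.8660i, 0.5000-0.8660i]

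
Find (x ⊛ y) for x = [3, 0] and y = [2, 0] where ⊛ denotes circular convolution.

(x ⊛ y)[n] = Σ(m=0 to 1) x[m] · y[(n-m) mod 2]

Computing each output sample:
(x ⊛ y)[0] = 6
(x ⊛ y)[1] = 0

x ⊛ y = [6, 0]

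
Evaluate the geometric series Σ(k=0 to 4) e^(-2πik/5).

Sum of all nth roots of unity equals 0 for n > 1 (geometric series with r ≠ 1).

0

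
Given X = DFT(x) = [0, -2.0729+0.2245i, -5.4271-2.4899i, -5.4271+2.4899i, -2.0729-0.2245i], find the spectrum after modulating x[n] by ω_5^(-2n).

Modulation property: DFT(ω_5^(-2n)·x[n]) = X[(k-2) mod 5], so circularly shift X by 2 positions.

X[k-2] = [-5.4271+2.4899i, -2.0729-0.2245i, 0, -2.0729+0.2245i, -5.4271-2.4899i]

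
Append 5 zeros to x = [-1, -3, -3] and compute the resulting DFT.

Original 3-point DFT: [-7, 2, 2]
Zero-padded 8-point DFT provides frequency interpolation.

DFT_8([x, 0, ...]) = [-7, -3.1213+5.1213i, 2+3i, 1.1213-0.8787i, -1, 1.1213+0.8787i, 2-3i, -3.1213-5.1213i]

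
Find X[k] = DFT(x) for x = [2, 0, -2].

X[k] = Σ(n=0 to 2) x[n] · ω_3^(nk)
where ω_3 = e^(-2πi/3)

Computing each X[k]:
X[0] = 0
X[1] = 3.0000-1.7321i
X[2] = 3.0000+1.7321i

X = [0, 3.0000-1.7321i, 3.0000+1.7321i]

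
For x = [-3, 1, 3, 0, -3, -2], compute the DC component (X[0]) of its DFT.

X[0] = Σ(n=0 to 5) x[n] · ω_6^0 = Σ x[n]
= (-3) + (1) + (3) + (0) + (-3) + (-2)

X[0] = -4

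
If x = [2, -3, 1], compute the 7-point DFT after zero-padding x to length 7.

Original 3-point DFT: [0, 3.0000+3.4641i, 3.0000-3.4641i]
Zero-padded 7-point DFT provides frequency interpolation.

DFT_7([x, 0, ...]) = [0, -0.0930+1.3706i, 1.7666+3.3587i, 5.3264+2.0835i, 5.3264-2.0835i, 1.7666-3.3587i, -0.0930-1.3706i]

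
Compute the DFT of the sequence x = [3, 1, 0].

X[k] = Σ(n=0 to 2) x[n] · ω_3^(nk)
where ω_3 = e^(-2πi/3)

Computing each X[k]:
X[0] = 4
X[1] = 2.5000-0.8660i
X[2] = 2.5000+0.8660i

X = [4, 2.5000-0.8660i, 2.5000+0.8660i]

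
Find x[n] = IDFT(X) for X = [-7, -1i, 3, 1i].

x[n] = (1/4) Σ(k=0 to 3) X[k] · e^(2πikn/4)

Computing each x[n]:
x[0] = -1
x[1] = -2
x[2] = -1
x[3] = -3

x = [-1, -2, -1, -3]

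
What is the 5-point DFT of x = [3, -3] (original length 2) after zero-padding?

Original 2-point DFT: [0, 6]
Zero-padded 5-point DFT provides frequency interpolation.

DFT_5([x, 0, ...]) = [0, 2.0729+2.8532i, 5.4271+1.7634i, 5.4271-1.7634i, 2.0729-2.8532i]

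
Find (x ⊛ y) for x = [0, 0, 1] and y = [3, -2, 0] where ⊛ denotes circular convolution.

(x ⊛ y)[n] = Σ(m=0 to 2) x[m] · y[(n-m) mod 3]

Computing each output sample:
(x ⊛ y)[0] = -2
(x ⊛ y)[1] = 0
(x ⊛ y)[2] = 3

x ⊛ y = [-2, 0, 3]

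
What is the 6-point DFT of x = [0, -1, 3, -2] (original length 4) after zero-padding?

Original 4-point DFT: [0, -3-1i, 6, -3+1i]
Zero-padded 6-point DFT provides frequency interpolation.

DFT_6([x, 0, ...]) = [0, -1.7321i, -3.0000+3.4641i, 6, -3.0000-3.4641i, 1.7321i]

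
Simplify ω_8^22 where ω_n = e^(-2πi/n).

Since ω_8^8 = 1, powers reduce modulo 8.
22 mod 8 = 6
So ω_8^22 = ω_8^6 = e^(-2πi·6/8)

ω_8^22 = ω_8^6 = 1i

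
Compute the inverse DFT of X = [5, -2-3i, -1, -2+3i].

x[n] = (1/4) Σ(k=0 to 3) X[k] · e^(2πikn/4)

Computing each x[n]:
x[0] = 0
x[1] = 3
x[2] = 2
x[3] = 0

x = [0, 3, 2, 0]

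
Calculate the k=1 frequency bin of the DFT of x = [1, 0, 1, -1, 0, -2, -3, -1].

X[1] = Σ(n=0 to 7) x[n] · ω_8^(1n) where ω_8 = e^(-2πi/8)
= (1)·ω_8^0 + (0)·ω_8^1 + (1)·ω_8^2 + (-1)·ω_8^3 + (0)·ω_8^4 + (-2)·ω_8^5 + (-3)·ω_8^6 + (-1)·ω_8^7

X[1] = 2.4142-5.4142i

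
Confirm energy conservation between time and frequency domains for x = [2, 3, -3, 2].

Time domain:
Σ|x[n]|² = |2|² + |3|² + |-3|² + |2|² = 26.0000

Frequency domain:
(1/4)Σ|X[k]|² = (1/4)(|4|² + |5-1i|² + |-6|² + |5+1i|²) = (1/4)·104.0000 = 26.0000

Both sides agree, confirming Parseval's theorem.

Σ|x[n]|² = (1/N)Σ|X[k]|² = 26.0000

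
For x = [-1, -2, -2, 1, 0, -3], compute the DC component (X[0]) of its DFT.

X[0] = Σ(n=0 to 5) x[n] · ω_6^0 = Σ x[n]
= (-1) + (-2) + (-2) + (1) + (0) + (-3)

X[0] = -7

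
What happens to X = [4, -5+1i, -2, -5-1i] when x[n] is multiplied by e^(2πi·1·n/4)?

Modulation property: DFT(ω_4^(-1n)·x[n]) = X[(k-1) mod 4], so circularly shift X by 1 positions.

X[k-1] = [-5-1i, 4, -5+1i, -2]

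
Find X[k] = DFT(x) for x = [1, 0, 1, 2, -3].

X[k] = Σ(n=0 to 4) x[n] · ω_5^(nk)
where ω_5 = e^(-2πi/5)

Computing each X[k]:
X[0] = 1
X[1] = -2.3541-2.2654i
X[2] = 4.3541-2.7144i
X[3] = 4.3541+2.7144i
X[4] = -2.3541+2.2654i

X = [1, -2.3541-2.2654i, 4.3541-2.7144i, 4.3541+2.7144i, -2.3541+2.2654i]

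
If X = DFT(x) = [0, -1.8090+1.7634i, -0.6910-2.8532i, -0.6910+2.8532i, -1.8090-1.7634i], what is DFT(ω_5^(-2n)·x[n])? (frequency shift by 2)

Modulation property: DFT(ω_5^(-2n)·x[n]) = X[(k-2) mod 5], so circularly shift X by 2 positions.

X[k-2] = [-0.6910+2.8532i, -1.8090-1.7634i, 0, -1.8090+1.7634i, -0.6910-2.8532i]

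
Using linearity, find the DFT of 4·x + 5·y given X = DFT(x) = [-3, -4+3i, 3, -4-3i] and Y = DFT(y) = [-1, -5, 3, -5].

By linearity: DFT(4x + 5y) = 4·DFT(x) + 5·DFT(y)
= 4·[-3, -4+3i, 3, -4-3i] + 5·[-1, -5, 3, -5]

Computing element-wise:
Z[0] = 4·(-3) + 5·(-1) = -17
Z[1] = 4·(-4+3i) + 5·(-5) = -41+12i
Z[2] = 4·(3) + 5·(3) = 27
Z[3] = 4·(-4-3i) + 5·(-5) = -41-12i

DFT(4x + 5y) = 4·X + 5·Y = [-17, -41+12i, 27, -41-12i]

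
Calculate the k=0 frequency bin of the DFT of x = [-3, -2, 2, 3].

X[0] = Σ(n=0 to 3) x[n] · ω_4^0 = Σ x[n]
= (-3) + (-2) + (2) + (3)

X[0] = 0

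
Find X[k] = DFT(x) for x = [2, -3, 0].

X[k] = Σ(n=0 to 2) x[n] · ω_3^(nk)
where ω_3 = e^(-2πi/3)

Computing each X[k]:
X[0] = -1
X[1] = 3.5000+2.5981i
X[2] = 3.5000-2.5981i

X = [-1, 3.5000+2.5981i, 3.5000-2.5981i]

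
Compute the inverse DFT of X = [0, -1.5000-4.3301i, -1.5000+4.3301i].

x[n] = (1/3) Σ(k=0 to 2) X[k] · e^(2πikn/3)

Computing each x[n]:
x[0] = -1
x[1] = 3
x[2] = -2

x = [-1, 3, -2]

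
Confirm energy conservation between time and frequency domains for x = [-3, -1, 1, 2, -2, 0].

Time domain:
Σ|x[n]|² = |-3|² + |-1|² + |1|² + |2|² + |-2|² + |0|² = 19.0000

Frequency domain:
(1/6)Σ|X[k]|² = (1/6)(|-3|² + |-5.0000-1.7321i|² + |3.4641i|² + |-5|² + |-3.4641i|² + |-5.0000+1.7321i|²) = (1/6)·114.0000 = 19.0000

Both sides agree, confirming Parseval's theorem.

Σ|x[n]|² = (1/N)Σ|X[k]|² = 19.0000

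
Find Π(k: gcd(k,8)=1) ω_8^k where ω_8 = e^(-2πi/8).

The primitive 8th roots of unity are ω_8^k for k coprime to 8: k ∈ {1, 3, 5, 7}
Their product equals the constant term of the cyclotomic polynomial Φ_8(x) up to sign.
For n ≥ 3, the product of all primitive nth roots of unity is 1. (For n=1 it is 1; for n=2 it is -1.)

1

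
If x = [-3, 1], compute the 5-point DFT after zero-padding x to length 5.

Original 2-point DFT: [-2, -4]
Zero-padded 5-point DFT provides frequency interpolation.

DFT_5([x, 0, ...]) = [-2, -2.6910-0.9511i, -3.8090-0.5878i, -3.8090+0.5878i, -2.6910+0.9511i]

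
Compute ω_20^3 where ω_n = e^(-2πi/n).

ω_20^3 = e^(-2πi·3/20)
= cos(-2π·3/20) + i·sin(-2π·3/20)
= cos(-6π/20) + i·sin(-6π/20)

ω_20^3 = cos(-6π/20) + i·sin(-6π/20) = 0.5878-0.8090i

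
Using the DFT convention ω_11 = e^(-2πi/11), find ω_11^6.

ω_11^6 = e^(-2πi·6/11)
= cos(-2π·6/11) + i·sin(-2π·6/11)
= cos(-12π/11) + i·sin(-12π/11)

ω_11^6 = cos(-12π/11) + i·sin(-12π/11) = -0.9595+0.2817i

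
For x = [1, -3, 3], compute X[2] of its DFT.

X[2] = Σ(n=0 to 2) x[n] · ω_3^(2n) where ω_3 = e^(-2πi/3)
= (1)·ω_3^0 + (-3)·ω_3^2 + (3)·ω_3^4

X[2] = 1.0000-5.1962i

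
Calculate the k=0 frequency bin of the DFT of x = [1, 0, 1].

X[0] = Σ(n=0 to 2) x[n] · ω_3^0 = Σ x[n]
= (1) + (0) + (1)

X[0] = 2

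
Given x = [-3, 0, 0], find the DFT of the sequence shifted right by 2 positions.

Time shift by 2: X_shifted[k] = ω_3^(2k) · X[k]
Shifted x = [0, 0, -3]

DFT(x[n-2]) = [-3, 1.5000-2.5981i, 1.5000+2.5981i]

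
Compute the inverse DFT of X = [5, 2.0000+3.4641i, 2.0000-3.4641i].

x[n] = (1/3) Σ(k=0 to 2) X[k] · e^(2πikn/3)

Computing each x[n]:
x[0] = 3
x[1] = -1
x[2] = 3

x = [3, -1, 3]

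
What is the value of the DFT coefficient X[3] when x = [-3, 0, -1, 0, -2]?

X[3] = Σ(n=0 to 4) x[n] · ω_5^(3n) where ω_5 = e^(-2πi/5)
= (-3)·ω_5^0 + (0)·ω_5^3 + (-1)·ω_5^6 + (0)·ω_5^9 + (-2)·ω_5^12

X[3] = -1.6910+2.1266i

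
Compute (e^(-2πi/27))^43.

Since ω_27^27 = 1, powers reduce modulo 27.
43 mod 27 = 16
So ω_27^43 = ω_27^16 = e^(-2πi·16/27)

ω_27^43 = ω_27^16 = -0.8355+0.5495i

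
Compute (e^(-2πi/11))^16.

Since ω_11^11 = 1, powers reduce modulo 11.
16 mod 11 = 5
So ω_11^16 = ω_11^5 = e^(-2πi·5/11)

ω_11^16 = ω_11^5 = -0.9595-0.2817i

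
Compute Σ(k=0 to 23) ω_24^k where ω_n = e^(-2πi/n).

Sum of all nth roots of unity equals 0 for n > 1 (geometric series with r ≠ 1).

0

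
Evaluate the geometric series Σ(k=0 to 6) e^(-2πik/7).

Sum of all nth roots of unity equals 0 for n > 1 (geometric series with r ≠ 1).

0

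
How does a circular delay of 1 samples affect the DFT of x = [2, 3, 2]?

Time shift by 1: X_shifted[k] = ω_3^(1k) · X[k]
Shifted x = [2, 2, 3]

DFT(x[n-1]) = [7, -0.5000+0.8660i, -0.5000-0.8660i]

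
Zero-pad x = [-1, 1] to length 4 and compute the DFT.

Original 2-point DFT: [0, -2]
Zero-padded 4-point DFT provides frequency interpolation.

DFT_4([x, 0, ...]) = [0, -1-1i, -2, -1+1i]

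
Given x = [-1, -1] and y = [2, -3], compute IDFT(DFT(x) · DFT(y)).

(x ⊛ y)[n] = Σ(m=0 to 1) x[m] · y[(n-m) mod 2]

Computing each output sample:
(x ⊛ y)[0] = 1
(x ⊛ y)[1] = 1

x ⊛ y = [1, 1]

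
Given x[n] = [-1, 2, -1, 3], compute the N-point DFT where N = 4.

X[k] = Σ(n=0 to 3) x[n] · ω_4^(nk)
where ω_4 = e^(-2πi/4)

Computing each X[k]:
X[0] = 3
X[1] = 1i
X[2] = -7
X[3] = -1i

X = [3, 1i, -7, -1i]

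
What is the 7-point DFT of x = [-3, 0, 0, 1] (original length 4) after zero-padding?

Original 4-point DFT: [-2, -3+1i, -4, -3-1i]
Zero-padded 7-point DFT provides frequency interpolation.

DFT_7([x, 0, ...]) = [-2, -3.9010-0.4339i, -2.3765+0.7818i, -3.2225-0.9749i, -3.2225+0.9749i, -2.3765-0.7818i, -3.9010+0.4339i]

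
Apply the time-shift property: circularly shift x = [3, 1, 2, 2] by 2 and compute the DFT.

Time shift by 2: X_shifted[k] = ω_4^(2k) · X[k]
Shifted x = [2, 2, 3, 1]

DFT(x[n-2]) = [8, -1-1i, 2, -1+1i]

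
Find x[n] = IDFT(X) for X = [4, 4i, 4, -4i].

x[n] = (1/4) Σ(k=0 to 3) X[k] · e^(2πikn/4)

Computing each x[n]:
x[0] = 2
x[1] = -2
x[2] = 2
x[3] = 2

x = [2, -2, 2, 2]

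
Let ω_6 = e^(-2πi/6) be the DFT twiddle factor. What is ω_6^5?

ω_6^5 = e^(-2πi·5/6)
= cos(-2π·5/6) + i·sin(-2π·5/6)
= cos(-10π/6) + i·sin(-10π/6)

ω_6^5 = cos(-10π/6) + i·sin(-10π/6) = 0.5000+0.8660i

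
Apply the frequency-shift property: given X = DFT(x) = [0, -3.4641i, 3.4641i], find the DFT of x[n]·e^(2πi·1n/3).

Modulation property: DFT(ω_3^(-1n)·x[n]) = X[(k-1) mod 3], so circularly shift X by 1 positions.

X[k-1] = [3.4641i, 0, -3.4641i]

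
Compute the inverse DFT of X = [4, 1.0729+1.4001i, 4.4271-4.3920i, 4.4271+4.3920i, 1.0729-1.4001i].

x[n] = (1/5) Σ(k=0 to 4) X[k] · e^(2πikn/5)

Computing each x[n]:
x[0] = 3
x[1] = 0
x[2] = -1
x[3] = 3
x[4] = -1

x = [3, 0, -1, 3, -1]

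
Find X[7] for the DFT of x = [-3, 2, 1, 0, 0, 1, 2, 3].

X[7] = Σ(n=0 to 7) x[n] · ω_8^(7n) where ω_8 = e^(-2πi/8)
= (-3)·ω_8^0 + (2)·ω_8^7 + (1)·ω_8^14 + (0)·ω_8^21 + (0)·ω_8^28 + (1)·ω_8^35 + (2)·ω_8^42 + (3)·ω_8^49

X[7] = -0.1716-2.4142i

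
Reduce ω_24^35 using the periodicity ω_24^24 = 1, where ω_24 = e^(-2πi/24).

Since ω_24^24 = 1, powers reduce modulo 24.
35 mod 24 = 11
So ω_24^35 = ω_24^11 = e^(-2πi·11/24)

ω_24^35 = ω_24^11 = -0.9659-0.2588i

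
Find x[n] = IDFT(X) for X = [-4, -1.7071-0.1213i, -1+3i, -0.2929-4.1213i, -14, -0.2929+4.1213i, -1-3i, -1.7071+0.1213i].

x[n] = (1/8) Σ(k=0 to 7) X[k] · e^(2πikn/8)

Computing each x[n]:
x[0] = -3
x[1] = 1
x[2] = -3
x[3] = 3
x[4] = -2
x[5] = 0
x[6] = -1
x[7] = 1

x = [-3, 1, -3, 3, -2, 0, -1, 1]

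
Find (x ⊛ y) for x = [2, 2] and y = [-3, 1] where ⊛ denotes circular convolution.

(x ⊛ y)[n] = Σ(m=0 to 1) x[m] · y[(n-m) mod 2]

Computing each output sample:
(x ⊛ y)[0] = -4
(x ⊛ y)[1] = -4

x ⊛ y = [-4, -4]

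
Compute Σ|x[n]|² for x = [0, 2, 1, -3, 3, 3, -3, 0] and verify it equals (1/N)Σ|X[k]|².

Time domain:
Σ|x[n]|² = |0|² + |2|² + |1|² + |-3|² + |3|² + |3|² + |-3|² + |0|² = 41.0000

Frequency domain:
(1/8)Σ|X[k]|² = (1/8)(|3|² + |-1.5858-1.1716i|² + |5-8i|² + |-4.4142+6.8284i|² + |-1|² + |-4.4142-6.8284i|² + |5+8i|² + |-1.5858+1.1716i|²) = (1/8)·328.0000 = 41.0000

Both sides agree, confirming Parseval's theorem.

Σ|x[n]|² = (1/N)Σ|X[k]|² = 41.0000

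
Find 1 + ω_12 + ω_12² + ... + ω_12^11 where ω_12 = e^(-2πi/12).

Sum of all nth roots of unity equals 0 for n > 1 (geometric series with r ≠ 1).

0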